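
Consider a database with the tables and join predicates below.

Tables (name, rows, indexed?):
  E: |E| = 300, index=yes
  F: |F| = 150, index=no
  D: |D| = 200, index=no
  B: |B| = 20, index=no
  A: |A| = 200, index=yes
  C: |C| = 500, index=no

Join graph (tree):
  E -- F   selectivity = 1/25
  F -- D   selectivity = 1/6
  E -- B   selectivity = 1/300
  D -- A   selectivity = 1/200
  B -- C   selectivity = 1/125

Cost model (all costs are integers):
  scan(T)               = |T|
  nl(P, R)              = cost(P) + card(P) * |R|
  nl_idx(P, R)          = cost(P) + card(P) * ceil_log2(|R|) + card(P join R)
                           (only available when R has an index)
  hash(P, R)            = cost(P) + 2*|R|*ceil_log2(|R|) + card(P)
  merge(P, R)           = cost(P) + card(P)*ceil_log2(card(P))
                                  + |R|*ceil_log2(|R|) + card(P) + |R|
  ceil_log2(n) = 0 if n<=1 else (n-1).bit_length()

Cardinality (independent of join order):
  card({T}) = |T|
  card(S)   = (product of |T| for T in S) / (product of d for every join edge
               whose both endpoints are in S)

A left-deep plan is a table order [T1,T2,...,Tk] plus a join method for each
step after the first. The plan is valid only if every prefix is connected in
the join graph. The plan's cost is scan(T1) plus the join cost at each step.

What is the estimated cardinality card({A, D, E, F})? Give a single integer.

60000

Tables in S: A(200), D(200), E(300), F(150)
Edges inside S: E-F(d=25), F-D(d=6), D-A(d=200)
numerator = 200 * 200 * 300 * 150 = 1800000000
denominator = 25 * 6 * 200 = 30000
card(S) = 1800000000 / 30000 = 60000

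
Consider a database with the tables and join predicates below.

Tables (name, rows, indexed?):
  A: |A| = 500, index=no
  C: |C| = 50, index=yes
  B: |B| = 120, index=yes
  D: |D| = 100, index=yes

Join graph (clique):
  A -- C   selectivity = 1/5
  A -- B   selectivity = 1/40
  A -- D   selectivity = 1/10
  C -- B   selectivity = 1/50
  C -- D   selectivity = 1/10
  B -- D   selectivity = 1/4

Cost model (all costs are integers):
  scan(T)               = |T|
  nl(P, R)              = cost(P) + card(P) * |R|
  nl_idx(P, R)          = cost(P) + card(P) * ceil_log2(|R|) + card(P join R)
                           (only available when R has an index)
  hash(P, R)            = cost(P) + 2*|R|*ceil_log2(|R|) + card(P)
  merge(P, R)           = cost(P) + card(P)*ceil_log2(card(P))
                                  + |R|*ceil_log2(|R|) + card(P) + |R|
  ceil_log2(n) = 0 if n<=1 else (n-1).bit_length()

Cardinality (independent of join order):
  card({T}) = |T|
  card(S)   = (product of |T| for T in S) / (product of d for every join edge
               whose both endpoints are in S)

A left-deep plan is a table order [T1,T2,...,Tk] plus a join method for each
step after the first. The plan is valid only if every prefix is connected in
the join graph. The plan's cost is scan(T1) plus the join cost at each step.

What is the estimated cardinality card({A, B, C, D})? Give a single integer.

75

Tables in S: A(500), B(120), C(50), D(100)
Edges inside S: A-C(d=5), A-B(d=40), A-D(d=10), C-B(d=50), C-D(d=10), B-D(d=4)
numerator = 500 * 120 * 50 * 100 = 300000000
denominator = 5 * 40 * 10 * 50 * 10 * 4 = 4000000
card(S) = 300000000 / 4000000 = 75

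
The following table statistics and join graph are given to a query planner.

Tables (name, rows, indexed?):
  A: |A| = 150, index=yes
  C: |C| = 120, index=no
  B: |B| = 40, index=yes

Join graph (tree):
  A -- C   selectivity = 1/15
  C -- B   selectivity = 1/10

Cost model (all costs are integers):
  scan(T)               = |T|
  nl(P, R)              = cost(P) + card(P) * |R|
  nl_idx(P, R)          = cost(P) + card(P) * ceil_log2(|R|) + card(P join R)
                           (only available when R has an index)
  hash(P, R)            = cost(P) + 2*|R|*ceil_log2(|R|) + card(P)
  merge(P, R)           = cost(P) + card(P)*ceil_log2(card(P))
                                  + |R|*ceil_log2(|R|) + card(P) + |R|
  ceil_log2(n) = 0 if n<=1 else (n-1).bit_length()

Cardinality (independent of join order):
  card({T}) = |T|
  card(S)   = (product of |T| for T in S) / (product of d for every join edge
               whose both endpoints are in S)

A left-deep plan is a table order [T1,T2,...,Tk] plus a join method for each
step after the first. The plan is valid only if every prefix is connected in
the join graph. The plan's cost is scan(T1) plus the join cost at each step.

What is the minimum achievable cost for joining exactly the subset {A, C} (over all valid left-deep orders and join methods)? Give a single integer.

Selinger DP over subsets of {A,C}:
  {A}: scan cost=150, card=150
  {C}: scan cost=120, card=120
  {AC}: card=1200; try (C,hash)→1980, (A,nl_idx)→2280, (A,merge)→2430, (C,merge)→2460, (A,hash)→2640, (A,nl)→18120 …(+1); best=1980 via (C,hash)

1980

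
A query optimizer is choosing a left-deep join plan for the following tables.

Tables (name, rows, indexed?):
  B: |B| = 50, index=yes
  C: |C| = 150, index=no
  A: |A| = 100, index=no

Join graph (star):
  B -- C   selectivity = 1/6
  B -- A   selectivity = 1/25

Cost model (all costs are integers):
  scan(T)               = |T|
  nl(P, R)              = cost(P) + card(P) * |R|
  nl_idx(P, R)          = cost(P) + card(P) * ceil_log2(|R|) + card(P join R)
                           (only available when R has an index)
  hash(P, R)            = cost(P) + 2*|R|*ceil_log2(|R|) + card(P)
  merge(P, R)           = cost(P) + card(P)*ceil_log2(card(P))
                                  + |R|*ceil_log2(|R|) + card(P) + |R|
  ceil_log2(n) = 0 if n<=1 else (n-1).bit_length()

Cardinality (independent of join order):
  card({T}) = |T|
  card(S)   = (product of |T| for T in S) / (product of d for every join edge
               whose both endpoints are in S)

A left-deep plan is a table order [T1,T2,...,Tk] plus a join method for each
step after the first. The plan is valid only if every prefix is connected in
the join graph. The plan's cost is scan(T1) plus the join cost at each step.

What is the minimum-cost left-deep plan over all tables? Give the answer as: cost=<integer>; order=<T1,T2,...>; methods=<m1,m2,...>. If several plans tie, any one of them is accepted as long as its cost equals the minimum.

cost=3400; order=A,B,C; methods=hash,hash

Selinger DP (subsets sized 1..n):
  {B}: scan cost=50, card=50
  {C}: scan cost=150, card=150
  {A}: scan cost=100, card=100
  {BC}: card=1250; try (B,hash)→900, (C,merge)→1750, (B,merge)→1850, (B,nl_idx)→2300, (C,hash)→2500, (C,nl)→7550 …(+1); best=900 via (B,hash)
  {AB}: card=200; try (B,hash)→800, (B,nl_idx)→900, (A,merge)→1200, (B,merge)→1250, (A,hash)→1500, (A,nl)→5050 …(+1); best=800 via (B,hash)
  {ABC}: card=5000; try (C,hash)→3400, (A,hash)→3550, (C,merge)→3950, (A,merge)→16700, (C,nl)→30800, (A,nl)→125900; best=3400 via (C,hash)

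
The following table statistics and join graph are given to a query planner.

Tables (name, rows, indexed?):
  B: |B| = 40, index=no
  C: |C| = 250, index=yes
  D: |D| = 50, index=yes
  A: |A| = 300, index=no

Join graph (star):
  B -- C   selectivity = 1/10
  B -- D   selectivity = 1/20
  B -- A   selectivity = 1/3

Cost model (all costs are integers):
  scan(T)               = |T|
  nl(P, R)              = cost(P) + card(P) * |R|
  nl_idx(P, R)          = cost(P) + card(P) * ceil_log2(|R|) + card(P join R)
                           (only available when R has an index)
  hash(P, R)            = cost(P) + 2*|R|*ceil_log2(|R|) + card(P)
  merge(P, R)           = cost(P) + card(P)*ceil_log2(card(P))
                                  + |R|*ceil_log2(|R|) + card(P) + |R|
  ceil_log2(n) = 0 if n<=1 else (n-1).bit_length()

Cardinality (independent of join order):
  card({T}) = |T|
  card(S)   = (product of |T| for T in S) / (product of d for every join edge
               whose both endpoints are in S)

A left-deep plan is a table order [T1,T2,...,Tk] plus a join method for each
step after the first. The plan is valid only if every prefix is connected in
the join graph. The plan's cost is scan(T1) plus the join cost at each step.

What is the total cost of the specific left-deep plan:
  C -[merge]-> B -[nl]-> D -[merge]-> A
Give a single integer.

step 1: scan C: cost=250, card=250
step 2: join B via merge
    card(P join B) = 250*40/(10) = 1000
    cost = 250 + 250*8 + 40*6 + 250 + 40 = 2780
step 3: join D via nl
    card(P join D) = 1000*50/(20) = 2500
    cost = 2780 + 1000*50 = 52780
step 4: join A via merge
    card(P join A) = 2500*300/(3) = 250000
    cost = 52780 + 2500*12 + 300*9 + 2500 + 300 = 88280

88280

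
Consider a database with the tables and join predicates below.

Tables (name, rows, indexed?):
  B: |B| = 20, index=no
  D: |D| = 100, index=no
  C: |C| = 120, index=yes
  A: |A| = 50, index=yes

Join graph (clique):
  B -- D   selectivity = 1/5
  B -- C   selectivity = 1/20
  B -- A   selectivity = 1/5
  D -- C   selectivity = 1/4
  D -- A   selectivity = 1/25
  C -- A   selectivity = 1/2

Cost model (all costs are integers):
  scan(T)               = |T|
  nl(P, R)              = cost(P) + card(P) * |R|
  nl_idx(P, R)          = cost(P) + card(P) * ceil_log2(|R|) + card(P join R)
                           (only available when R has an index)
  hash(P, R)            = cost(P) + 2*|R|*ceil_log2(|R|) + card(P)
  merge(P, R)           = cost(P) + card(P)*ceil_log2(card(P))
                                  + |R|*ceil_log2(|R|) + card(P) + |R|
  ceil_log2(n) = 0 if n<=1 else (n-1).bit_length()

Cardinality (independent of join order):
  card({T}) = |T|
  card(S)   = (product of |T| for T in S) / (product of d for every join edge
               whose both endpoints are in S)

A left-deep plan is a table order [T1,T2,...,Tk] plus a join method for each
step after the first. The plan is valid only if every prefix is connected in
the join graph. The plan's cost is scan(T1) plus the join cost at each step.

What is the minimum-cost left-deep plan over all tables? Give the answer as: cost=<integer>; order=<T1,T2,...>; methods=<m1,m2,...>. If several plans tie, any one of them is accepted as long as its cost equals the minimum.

cost=2440; order=D,A,B,C; methods=hash,hash,nl_idx

Selinger DP (subsets sized 1..n):
  {B}: scan cost=20, card=20
  {D}: scan cost=100, card=100
  {C}: scan cost=120, card=120
  {A}: scan cost=50, card=50
  {BD}: card=400; try (B,hash)→400, (D,merge)→940, (B,merge)→1020, (D,hash)→1440, (D,nl)→2020, (B,nl)→2100; best=400 via (B,hash)
  {BC}: card=120; try (C,nl_idx)→280, (B,hash)→440, (C,merge)→1100, (B,merge)→1200, (C,hash)→1720, (C,nl)→2420 …(+1); best=280 via (C,nl_idx)
  {AB}: card=200; try (B,hash)→300, (A,nl_idx)→340, (A,merge)→490, (B,merge)→520, (A,hash)→640, (A,nl)→1020 …(+1); best=300 via (B,hash)
  {CD}: card=3000; try (D,hash)→1640, (C,merge)→1860, (D,merge)→1880, (C,hash)→1880, (C,nl_idx)→3800, (C,nl)→12100 …(+1); best=1640 via (D,hash)
  {AD}: card=200; try (A,hash)→800, (A,nl_idx)→900, (D,merge)→1200, (A,merge)→1250, (D,hash)→1500, (D,nl)→5050 …(+1); best=800 via (A,hash)
  {AC}: card=3000; try (A,hash)→840, (C,merge)→1360, (A,merge)→1430, (C,hash)→1780, (C,nl_idx)→3400, (A,nl_idx)→3840 …(+2); best=840 via (A,hash)
  {BCD}: card=600; try (D,hash)→1800, (D,merge)→2040, (C,hash)→2480, (C,nl_idx)→3800, (B,hash)→4840, (C,merge)→5360 …(+4); best=1800 via (D,hash)
  {ABD}: card=160; try (B,hash)→1200, (A,hash)→1400, (D,hash)→1900, (B,merge)→2720, (D,merge)→2900, (A,nl_idx)→2960 …(+4); best=1200 via (B,hash)
  {ABC}: card=600; try (A,hash)→1000, (A,merge)→1590, (A,nl_idx)→1600, (C,hash)→2180, (C,nl_idx)→2300, (C,merge)→3060 …(+5); best=1000 via (A,hash)
  {ACD}: card=3000; try (C,hash)→2680, (C,merge)→3560, (C,nl_idx)→5200, (D,hash)→5240, (A,hash)→5240, (A,nl_idx)→22640 …(+5); best=2680 via (C,hash)
  {ABCD}: card=120; try (C,nl_idx)→2440, (D,hash)→3000, (A,hash)→3000, (C,hash)→3040, (C,merge)→3600, (A,nl_idx)→5520 …(+8); best=2440 via (C,nl_idx)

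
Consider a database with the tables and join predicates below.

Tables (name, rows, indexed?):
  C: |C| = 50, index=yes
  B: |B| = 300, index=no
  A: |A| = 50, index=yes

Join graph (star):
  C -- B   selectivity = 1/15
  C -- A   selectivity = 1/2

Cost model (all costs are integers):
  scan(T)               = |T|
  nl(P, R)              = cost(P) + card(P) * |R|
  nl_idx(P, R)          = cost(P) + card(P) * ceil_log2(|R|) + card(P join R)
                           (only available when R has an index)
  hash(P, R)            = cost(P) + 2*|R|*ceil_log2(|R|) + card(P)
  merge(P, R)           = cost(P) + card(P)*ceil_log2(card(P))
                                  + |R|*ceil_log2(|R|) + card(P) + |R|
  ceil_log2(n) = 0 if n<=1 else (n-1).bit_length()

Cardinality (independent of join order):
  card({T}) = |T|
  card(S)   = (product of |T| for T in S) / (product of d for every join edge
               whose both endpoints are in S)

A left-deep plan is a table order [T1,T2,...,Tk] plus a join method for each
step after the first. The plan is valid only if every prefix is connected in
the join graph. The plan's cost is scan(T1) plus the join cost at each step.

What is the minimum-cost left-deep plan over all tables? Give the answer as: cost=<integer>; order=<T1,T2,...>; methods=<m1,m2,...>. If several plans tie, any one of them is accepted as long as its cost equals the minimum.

cost=2800; order=B,C,A; methods=hash,hash

Selinger DP (subsets sized 1..n):
  {C}: scan cost=50, card=50
  {B}: scan cost=300, card=300
  {A}: scan cost=50, card=50
  {BC}: card=1000; try (C,hash)→1200, (C,nl_idx)→3100, (B,merge)→3400, (C,merge)→3650, (B,hash)→5500, (B,nl)→15050 …(+1); best=1200 via (C,hash)
  {AC}: card=1250; try (C,hash)→700, (A,hash)→700, (C,merge)→750, (A,merge)→750, (C,nl_idx)→1600, (A,nl_idx)→1600 …(+2); best=700 via (C,hash)
  {ABC}: card=25000; try (A,hash)→2800, (B,hash)→7350, (A,merge)→12550, (B,merge)→18700, (A,nl_idx)→32200, (A,nl)→51200 …(+1); best=2800 via (A,hash)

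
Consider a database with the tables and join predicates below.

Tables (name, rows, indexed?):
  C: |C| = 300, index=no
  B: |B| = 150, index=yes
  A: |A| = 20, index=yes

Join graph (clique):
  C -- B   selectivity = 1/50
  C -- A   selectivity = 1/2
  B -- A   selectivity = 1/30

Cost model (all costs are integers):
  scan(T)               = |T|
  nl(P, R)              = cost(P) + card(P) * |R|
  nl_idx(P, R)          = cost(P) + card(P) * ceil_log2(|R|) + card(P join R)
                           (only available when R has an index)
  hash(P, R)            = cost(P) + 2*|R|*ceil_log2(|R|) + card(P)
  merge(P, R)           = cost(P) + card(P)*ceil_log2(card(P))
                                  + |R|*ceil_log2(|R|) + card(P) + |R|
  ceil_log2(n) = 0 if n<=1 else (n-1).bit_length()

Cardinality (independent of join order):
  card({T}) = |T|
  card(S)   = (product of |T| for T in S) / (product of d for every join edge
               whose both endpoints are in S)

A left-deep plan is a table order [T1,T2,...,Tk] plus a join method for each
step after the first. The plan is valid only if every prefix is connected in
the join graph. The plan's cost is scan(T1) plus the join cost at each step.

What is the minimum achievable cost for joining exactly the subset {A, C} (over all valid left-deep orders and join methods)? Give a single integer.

800

Selinger DP over subsets of {A,C}:
  {C}: scan cost=300, card=300
  {A}: scan cost=20, card=20
  {AC}: card=3000; try (A,hash)→800, (C,merge)→3140, (A,merge)→3420, (A,nl_idx)→4800, (C,hash)→5440, (C,nl)→6020 …(+1); best=800 via (A,hash)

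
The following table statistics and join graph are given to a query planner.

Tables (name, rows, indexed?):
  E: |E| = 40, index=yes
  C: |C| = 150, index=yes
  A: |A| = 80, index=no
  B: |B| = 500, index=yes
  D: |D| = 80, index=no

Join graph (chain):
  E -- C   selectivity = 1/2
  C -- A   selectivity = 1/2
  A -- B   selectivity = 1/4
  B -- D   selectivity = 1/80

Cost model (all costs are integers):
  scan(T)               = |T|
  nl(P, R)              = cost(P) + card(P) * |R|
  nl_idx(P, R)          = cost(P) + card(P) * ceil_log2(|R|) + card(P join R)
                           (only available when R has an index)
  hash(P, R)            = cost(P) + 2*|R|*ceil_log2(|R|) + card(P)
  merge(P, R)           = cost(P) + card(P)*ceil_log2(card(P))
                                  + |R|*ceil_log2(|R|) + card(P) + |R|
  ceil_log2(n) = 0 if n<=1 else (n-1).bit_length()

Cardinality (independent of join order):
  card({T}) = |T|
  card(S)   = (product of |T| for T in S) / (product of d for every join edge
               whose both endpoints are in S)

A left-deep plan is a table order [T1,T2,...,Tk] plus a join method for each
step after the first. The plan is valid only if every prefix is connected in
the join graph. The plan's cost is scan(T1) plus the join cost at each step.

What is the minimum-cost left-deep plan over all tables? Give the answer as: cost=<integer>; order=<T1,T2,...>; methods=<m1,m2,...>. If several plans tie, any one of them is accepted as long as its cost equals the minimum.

cost=765800; order=D,B,A,C,E; methods=nl_idx,hash,hash,hash

Selinger DP (subsets sized 1..n):
  {E}: scan cost=40, card=40
  {C}: scan cost=150, card=150
  {A}: scan cost=80, card=80
  {B}: scan cost=500, card=500
  {D}: scan cost=80, card=80
  {CE}: card=3000; try (E,hash)→780, (C,merge)→1670, (E,merge)→1780, (C,hash)→2480, (C,nl_idx)→3360, (E,nl_idx)→4050 …(+2); best=780 via (E,hash)
  {AC}: card=6000; try (A,hash)→1420, (C,merge)→2070, (A,merge)→2140, (C,hash)→2560, (C,nl_idx)→6720, (C,nl)→12080 …(+1); best=1420 via (A,hash)
  {AB}: card=10000; try (A,hash)→2120, (B,merge)→5720, (A,merge)→6140, (B,hash)→9160, (B,nl_idx)→10800, (B,nl)→40080 …(+1); best=2120 via (A,hash)
  {BD}: card=500; try (B,nl_idx)→1300, (D,hash)→2120, (B,merge)→5720, (D,merge)→6140, (B,hash)→9160, (B,nl)→40080 …(+1); best=1300 via (B,nl_idx)
  {ACE}: card=120000; try (A,hash)→4900, (E,hash)→7900, (A,merge)→40420, (E,merge)→85700, (E,nl_idx)→157420, (A,nl)→240780 …(+1); best=4900 via (A,hash)
  {ABC}: card=750000; try (C,hash)→14520, (B,hash)→16420, (B,merge)→90420, (C,merge)→153470, (B,nl_idx)→805420, (C,nl_idx)→832120 …(+2); best=14520 via (C,hash)
  {ABD}: card=10000; try (A,hash)→2920, (A,merge)→6940, (D,hash)→13240, (A,nl)→41300, (D,merge)→152760, (D,nl)→802120; best=2920 via (A,hash)
  {ABCE}: card=15000000; try (B,hash)→133900, (E,hash)→765000, (B,merge)→2169900, (E,merge)→15764800, (B,nl_idx)→16084900, (E,nl_idx)→19514520 …(+2); best=133900 via (B,hash)
  {ABCD}: card=750000; try (C,hash)→15320, (C,merge)→154270, (D,hash)→765640, (C,nl_idx)→832920, (C,nl)→1502920, (D,merge)→15765160 …(+1); best=15320 via (C,hash)
  {ABCDE}: card=15000000; try (E,hash)→765800, (D,hash)→15135020, (E,merge)→15765600, (E,nl_idx)→19515320, (E,nl)→30015320, (D,merge)→375134540 …(+1); best=765800 via (E,hash)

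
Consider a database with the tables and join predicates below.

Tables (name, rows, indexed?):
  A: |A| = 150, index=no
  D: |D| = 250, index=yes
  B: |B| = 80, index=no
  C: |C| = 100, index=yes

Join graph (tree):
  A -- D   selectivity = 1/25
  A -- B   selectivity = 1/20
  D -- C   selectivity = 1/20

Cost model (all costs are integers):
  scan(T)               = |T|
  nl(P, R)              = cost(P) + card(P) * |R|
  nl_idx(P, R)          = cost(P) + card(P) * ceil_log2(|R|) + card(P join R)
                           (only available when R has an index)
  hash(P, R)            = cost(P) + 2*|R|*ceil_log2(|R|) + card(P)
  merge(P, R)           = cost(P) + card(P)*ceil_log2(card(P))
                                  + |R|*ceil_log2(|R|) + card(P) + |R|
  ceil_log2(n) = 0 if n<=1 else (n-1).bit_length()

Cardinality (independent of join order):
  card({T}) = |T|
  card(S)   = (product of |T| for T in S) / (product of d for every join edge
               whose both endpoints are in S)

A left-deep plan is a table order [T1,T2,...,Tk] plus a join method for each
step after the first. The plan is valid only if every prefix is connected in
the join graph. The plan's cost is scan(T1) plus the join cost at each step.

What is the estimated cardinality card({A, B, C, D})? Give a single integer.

Tables in S: A(150), B(80), C(100), D(250)
Edges inside S: A-D(d=25), A-B(d=20), D-C(d=20)
numerator = 150 * 80 * 100 * 250 = 300000000
denominator = 25 * 20 * 20 = 10000
card(S) = 300000000 / 10000 = 30000

30000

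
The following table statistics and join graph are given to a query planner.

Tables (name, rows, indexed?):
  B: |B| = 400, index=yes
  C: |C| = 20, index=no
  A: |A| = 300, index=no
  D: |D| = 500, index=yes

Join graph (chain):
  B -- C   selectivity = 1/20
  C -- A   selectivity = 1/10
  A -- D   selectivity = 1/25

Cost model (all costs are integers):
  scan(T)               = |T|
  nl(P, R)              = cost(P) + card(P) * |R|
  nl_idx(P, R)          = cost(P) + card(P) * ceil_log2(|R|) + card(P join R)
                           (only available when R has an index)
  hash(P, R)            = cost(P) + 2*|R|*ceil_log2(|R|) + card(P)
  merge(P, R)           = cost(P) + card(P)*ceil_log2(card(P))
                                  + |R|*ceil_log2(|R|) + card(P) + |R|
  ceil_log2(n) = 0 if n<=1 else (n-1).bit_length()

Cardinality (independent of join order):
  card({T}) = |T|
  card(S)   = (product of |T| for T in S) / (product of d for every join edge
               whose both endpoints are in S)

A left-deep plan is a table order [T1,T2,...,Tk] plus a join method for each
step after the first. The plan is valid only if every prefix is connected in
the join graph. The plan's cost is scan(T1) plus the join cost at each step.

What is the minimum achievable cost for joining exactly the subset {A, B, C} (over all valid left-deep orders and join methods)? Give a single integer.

Selinger DP over subsets of {A,B,C}:
  {B}: scan cost=400, card=400
  {C}: scan cost=20, card=20
  {A}: scan cost=300, card=300
  {BC}: card=400; try (B,nl_idx)→600, (C,hash)→1000, (B,merge)→4140, (C,merge)→4520, (B,hash)→7240, (B,nl)→8020 …(+1); best=600 via (B,nl_idx)
  {AC}: card=600; try (C,hash)→800, (A,merge)→3140, (C,merge)→3420, (A,hash)→5440, (A,nl)→6020, (C,nl)→6300; best=800 via (C,hash)
  {ABC}: card=12000; try (A,hash)→6400, (A,merge)→7600, (B,hash)→8600, (B,merge)→11400, (B,nl_idx)→18200, (A,nl)→120600 …(+1); best=6400 via (A,hash)

6400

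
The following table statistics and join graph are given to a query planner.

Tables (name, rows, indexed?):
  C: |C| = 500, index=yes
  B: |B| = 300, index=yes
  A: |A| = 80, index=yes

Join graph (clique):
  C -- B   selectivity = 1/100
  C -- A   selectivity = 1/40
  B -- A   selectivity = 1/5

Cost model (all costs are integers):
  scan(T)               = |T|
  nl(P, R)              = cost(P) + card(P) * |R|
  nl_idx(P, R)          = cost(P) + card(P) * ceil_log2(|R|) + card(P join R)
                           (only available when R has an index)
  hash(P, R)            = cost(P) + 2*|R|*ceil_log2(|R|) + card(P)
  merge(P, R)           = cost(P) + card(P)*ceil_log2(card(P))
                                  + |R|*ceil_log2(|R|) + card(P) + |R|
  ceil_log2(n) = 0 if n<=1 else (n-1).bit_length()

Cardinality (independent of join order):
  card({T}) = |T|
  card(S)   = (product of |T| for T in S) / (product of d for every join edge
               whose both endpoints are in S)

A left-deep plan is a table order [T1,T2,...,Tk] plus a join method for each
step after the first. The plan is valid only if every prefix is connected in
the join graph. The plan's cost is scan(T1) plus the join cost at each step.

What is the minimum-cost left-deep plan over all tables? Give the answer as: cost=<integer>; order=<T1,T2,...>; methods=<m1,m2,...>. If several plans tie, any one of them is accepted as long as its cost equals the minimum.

Selinger DP (subsets sized 1..n):
  {C}: scan cost=500, card=500
  {B}: scan cost=300, card=300
  {A}: scan cost=80, card=80
  {BC}: card=1500; try (C,nl_idx)→4500, (B,hash)→6400, (B,nl_idx)→6500, (C,merge)→8300, (B,merge)→8500, (C,hash)→9600 …(+2); best=4500 via (C,nl_idx)
  {AC}: card=1000; try (C,nl_idx)→1800, (A,hash)→2120, (A,nl_idx)→5000, (C,merge)→5720, (A,merge)→6140, (C,hash)→9160 …(+2); best=1800 via (C,nl_idx)
  {AB}: card=4800; try (A,hash)→1720, (B,merge)→3720, (A,merge)→3940, (B,hash)→5560, (B,nl_idx)→5600, (A,nl_idx)→7200 …(+2); best=1720 via (A,hash)
  {ABC}: card=600; try (A,hash)→7120, (B,hash)→8200, (B,nl_idx)→11400, (C,hash)→15520, (A,nl_idx)→15600, (B,merge)→15800 …(+6); best=7120 via (A,hash)

cost=7120; order=B,C,A; methods=nl_idx,hash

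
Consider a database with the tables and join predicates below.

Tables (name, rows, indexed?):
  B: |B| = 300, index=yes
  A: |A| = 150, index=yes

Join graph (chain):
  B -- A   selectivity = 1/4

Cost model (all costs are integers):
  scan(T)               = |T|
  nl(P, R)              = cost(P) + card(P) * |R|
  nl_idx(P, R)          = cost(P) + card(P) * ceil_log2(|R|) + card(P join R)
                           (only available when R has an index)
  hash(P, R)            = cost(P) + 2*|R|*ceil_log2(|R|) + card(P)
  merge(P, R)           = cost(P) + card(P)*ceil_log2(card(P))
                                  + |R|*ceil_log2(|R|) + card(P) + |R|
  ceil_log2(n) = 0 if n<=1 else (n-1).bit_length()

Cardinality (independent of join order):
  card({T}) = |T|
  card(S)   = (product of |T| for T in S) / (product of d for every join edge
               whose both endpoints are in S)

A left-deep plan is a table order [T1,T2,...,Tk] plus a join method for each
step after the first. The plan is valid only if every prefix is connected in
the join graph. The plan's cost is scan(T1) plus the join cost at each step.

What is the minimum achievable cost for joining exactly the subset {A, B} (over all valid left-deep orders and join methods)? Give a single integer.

3000

Selinger DP over subsets of {A,B}:
  {B}: scan cost=300, card=300
  {A}: scan cost=150, card=150
  {AB}: card=11250; try (A,hash)→3000, (B,merge)→4500, (A,merge)→4650, (B,hash)→5700, (B,nl_idx)→12750, (A,nl_idx)→13950 …(+2); best=3000 via (A,hash)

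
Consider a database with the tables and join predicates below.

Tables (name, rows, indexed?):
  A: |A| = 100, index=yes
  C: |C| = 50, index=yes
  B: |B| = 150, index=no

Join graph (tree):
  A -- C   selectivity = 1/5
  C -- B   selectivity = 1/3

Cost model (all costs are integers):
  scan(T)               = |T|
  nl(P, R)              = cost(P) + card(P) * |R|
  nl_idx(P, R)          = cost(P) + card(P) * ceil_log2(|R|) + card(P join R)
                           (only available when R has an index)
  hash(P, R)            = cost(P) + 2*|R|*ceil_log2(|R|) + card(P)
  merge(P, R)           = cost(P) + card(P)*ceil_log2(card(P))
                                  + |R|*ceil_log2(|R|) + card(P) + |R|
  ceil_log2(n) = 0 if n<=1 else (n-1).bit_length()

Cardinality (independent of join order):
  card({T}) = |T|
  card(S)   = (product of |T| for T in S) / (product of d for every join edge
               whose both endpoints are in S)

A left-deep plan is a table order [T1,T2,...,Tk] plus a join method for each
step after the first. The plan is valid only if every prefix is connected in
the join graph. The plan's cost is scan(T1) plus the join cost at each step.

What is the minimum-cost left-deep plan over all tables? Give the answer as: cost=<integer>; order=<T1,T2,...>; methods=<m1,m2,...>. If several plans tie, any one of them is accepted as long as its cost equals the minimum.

Selinger DP (subsets sized 1..n):
  {A}: scan cost=100, card=100
  {C}: scan cost=50, card=50
  {B}: scan cost=150, card=150
  {AC}: card=1000; try (C,hash)→800, (A,merge)→1200, (C,merge)→1250, (A,nl_idx)→1400, (A,hash)→1500, (C,nl_idx)→1700 …(+2); best=800 via (C,hash)
  {BC}: card=2500; try (C,hash)→900, (B,merge)→1750, (C,merge)→1850, (B,hash)→2500, (C,nl_idx)→3550, (B,nl)→7550 …(+1); best=900 via (C,hash)
  {ABC}: card=50000; try (B,hash)→4200, (A,hash)→4800, (B,merge)→13150, (A,merge)→34200, (A,nl_idx)→68400, (B,nl)→150800 …(+1); best=4200 via (B,hash)

cost=4200; order=A,C,B; methods=hash,hash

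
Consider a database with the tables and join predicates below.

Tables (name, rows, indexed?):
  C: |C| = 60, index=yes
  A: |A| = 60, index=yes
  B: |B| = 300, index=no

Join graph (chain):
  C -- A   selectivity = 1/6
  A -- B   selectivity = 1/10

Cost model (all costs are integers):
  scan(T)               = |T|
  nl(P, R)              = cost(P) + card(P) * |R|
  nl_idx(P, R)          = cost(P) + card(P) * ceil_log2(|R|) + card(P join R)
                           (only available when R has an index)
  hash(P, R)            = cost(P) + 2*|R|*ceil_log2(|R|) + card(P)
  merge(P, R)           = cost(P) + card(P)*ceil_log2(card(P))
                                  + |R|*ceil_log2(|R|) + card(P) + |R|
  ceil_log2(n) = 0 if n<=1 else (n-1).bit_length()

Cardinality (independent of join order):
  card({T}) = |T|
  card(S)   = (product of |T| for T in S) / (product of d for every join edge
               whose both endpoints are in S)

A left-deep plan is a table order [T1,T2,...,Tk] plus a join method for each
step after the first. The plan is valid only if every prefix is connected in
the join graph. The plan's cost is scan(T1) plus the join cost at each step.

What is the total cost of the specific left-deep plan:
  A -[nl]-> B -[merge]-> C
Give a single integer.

step 1: scan A: cost=60, card=60
step 2: join B via nl
    card(P join B) = 60*300/(10) = 1800
    cost = 60 + 60*300 = 18060
step 3: join C via merge
    card(P join C) = 1800*60/(6) = 18000
    cost = 18060 + 1800*11 + 60*6 + 1800 + 60 = 40080

40080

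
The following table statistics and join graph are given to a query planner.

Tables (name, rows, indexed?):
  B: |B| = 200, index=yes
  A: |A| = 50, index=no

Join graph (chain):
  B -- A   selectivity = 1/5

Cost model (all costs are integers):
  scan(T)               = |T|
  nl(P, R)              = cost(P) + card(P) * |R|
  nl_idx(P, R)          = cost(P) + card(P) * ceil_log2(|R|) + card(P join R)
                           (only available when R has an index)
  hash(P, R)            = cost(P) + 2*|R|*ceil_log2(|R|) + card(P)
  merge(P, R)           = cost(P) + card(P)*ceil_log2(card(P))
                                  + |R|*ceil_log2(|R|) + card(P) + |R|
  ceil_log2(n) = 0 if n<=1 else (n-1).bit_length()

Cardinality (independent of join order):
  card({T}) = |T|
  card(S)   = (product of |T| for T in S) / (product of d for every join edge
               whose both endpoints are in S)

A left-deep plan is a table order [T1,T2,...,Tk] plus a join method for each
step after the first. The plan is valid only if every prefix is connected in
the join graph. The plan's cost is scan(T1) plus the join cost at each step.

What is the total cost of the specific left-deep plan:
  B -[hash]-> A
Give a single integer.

step 1: scan B: cost=200, card=200
step 2: join A via hash
    card(P join A) = 200*50/(5) = 2000
    cost = 200 + 2*50*6 + 200 = 1000

1000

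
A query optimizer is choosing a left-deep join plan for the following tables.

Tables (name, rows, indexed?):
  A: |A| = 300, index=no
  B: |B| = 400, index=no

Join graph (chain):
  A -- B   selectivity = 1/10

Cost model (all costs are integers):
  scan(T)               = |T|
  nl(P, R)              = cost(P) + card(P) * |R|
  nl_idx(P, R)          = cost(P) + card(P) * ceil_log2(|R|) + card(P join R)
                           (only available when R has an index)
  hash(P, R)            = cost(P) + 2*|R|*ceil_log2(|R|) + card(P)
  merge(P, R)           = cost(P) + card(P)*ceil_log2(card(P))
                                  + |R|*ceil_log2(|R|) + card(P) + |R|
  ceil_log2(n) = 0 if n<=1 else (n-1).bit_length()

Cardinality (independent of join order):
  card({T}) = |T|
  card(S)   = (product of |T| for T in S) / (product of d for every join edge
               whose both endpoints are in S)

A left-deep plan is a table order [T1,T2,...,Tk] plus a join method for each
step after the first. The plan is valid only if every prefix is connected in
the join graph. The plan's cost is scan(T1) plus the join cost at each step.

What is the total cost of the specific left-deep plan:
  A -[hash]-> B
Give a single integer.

7800

step 1: scan A: cost=300, card=300
step 2: join B via hash
    card(P join B) = 300*400/(10) = 12000
    cost = 300 + 2*400*9 + 300 = 7800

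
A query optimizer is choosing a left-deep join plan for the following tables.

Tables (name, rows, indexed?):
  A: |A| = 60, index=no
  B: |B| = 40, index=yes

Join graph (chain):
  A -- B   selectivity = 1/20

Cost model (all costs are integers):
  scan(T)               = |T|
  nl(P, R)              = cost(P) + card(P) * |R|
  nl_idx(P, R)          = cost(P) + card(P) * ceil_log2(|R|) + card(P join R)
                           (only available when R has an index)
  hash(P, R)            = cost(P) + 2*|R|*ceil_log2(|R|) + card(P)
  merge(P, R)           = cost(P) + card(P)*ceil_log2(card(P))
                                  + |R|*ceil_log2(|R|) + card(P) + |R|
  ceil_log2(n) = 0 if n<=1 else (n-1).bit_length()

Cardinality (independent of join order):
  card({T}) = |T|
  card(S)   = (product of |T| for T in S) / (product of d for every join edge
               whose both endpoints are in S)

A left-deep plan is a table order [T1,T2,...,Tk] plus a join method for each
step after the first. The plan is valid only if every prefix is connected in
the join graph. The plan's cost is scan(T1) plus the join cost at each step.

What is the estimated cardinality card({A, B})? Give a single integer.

Tables in S: A(60), B(40)
Edges inside S: A-B(d=20)
numerator = 60 * 40 = 2400
denominator = 20 = 20
card(S) = 2400 / 20 = 120

120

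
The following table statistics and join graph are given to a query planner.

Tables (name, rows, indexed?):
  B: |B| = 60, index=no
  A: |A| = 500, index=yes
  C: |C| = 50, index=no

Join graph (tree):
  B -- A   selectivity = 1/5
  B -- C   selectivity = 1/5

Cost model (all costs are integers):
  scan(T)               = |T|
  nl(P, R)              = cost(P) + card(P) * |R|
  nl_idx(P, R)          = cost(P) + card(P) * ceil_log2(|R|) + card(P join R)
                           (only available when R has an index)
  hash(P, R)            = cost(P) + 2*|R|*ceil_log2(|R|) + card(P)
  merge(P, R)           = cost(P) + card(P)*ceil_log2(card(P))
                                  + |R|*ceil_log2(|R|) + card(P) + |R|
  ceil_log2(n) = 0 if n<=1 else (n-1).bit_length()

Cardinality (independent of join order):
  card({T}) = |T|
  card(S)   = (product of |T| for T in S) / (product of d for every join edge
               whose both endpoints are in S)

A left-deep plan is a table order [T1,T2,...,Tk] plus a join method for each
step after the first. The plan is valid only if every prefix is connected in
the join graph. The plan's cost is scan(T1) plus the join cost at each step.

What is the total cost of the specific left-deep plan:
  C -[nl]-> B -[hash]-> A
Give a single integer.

12650

step 1: scan C: cost=50, card=50
step 2: join B via nl
    card(P join B) = 50*60/(5) = 600
    cost = 50 + 50*60 = 3050
step 3: join A via hash
    card(P join A) = 600*500/(5) = 60000
    cost = 3050 + 2*500*9 + 600 = 12650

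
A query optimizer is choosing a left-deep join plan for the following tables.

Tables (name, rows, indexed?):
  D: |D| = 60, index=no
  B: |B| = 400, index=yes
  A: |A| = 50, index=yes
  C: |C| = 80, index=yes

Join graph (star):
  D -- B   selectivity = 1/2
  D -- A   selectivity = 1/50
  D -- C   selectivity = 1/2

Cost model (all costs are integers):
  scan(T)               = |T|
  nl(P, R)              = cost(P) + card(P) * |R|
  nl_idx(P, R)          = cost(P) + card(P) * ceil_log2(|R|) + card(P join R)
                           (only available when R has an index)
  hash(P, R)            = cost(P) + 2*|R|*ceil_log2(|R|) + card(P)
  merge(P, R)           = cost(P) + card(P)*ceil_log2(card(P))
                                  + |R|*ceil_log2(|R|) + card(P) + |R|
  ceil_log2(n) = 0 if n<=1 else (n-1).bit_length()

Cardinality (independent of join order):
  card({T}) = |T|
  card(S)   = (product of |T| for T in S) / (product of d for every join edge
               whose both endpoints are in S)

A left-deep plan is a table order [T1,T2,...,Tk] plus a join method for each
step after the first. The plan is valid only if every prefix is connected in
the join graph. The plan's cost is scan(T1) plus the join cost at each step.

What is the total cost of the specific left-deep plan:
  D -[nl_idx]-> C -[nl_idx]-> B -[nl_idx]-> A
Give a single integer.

step 1: scan D: cost=60, card=60
step 2: join C via nl_idx
    card(P join C) = 60*80/(2) = 2400
    cost = 60 + 60*7 + 2400 = 2880
step 3: join B via nl_idx
    card(P join B) = 2400*400/(2) = 480000
    cost = 2880 + 2400*9 + 480000 = 504480
step 4: join A via nl_idx
    card(P join A) = 480000*50/(50) = 480000
    cost = 504480 + 480000*6 + 480000 = 3864480

3864480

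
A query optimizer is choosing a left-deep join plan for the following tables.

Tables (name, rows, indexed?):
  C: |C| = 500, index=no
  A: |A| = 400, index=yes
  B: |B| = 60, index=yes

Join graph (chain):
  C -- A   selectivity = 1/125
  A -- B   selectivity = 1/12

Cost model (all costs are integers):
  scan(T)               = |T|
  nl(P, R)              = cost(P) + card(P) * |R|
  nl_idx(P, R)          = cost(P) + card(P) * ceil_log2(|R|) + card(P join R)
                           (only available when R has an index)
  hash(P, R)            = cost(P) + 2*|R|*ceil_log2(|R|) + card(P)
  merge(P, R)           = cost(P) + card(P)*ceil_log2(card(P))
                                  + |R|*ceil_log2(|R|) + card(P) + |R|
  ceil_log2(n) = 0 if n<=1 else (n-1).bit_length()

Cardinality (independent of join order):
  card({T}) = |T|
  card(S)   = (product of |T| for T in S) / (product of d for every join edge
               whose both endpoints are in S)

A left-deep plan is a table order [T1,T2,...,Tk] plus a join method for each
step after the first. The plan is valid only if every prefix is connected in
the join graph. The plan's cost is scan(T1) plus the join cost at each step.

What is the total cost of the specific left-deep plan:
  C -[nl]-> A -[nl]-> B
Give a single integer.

296500

step 1: scan C: cost=500, card=500
step 2: join A via nl
    card(P join A) = 500*400/(125) = 1600
    cost = 500 + 500*400 = 200500
step 3: join B via nl
    card(P join B) = 1600*60/(12) = 8000
    cost = 200500 + 1600*60 = 296500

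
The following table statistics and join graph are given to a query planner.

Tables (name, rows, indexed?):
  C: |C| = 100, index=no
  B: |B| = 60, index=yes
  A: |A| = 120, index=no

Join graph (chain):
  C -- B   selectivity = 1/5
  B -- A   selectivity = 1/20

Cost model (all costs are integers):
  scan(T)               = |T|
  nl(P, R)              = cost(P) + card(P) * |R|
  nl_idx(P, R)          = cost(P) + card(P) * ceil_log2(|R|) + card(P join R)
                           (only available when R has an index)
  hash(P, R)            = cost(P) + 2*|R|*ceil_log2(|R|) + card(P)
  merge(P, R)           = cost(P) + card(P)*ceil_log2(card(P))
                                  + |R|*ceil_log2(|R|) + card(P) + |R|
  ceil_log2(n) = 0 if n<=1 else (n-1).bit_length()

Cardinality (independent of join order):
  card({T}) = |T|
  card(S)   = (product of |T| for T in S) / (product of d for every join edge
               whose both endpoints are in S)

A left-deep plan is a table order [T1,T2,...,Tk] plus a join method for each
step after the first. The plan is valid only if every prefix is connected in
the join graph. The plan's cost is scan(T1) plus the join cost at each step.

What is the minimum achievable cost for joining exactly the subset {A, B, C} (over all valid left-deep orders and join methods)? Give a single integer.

Selinger DP over subsets of {A,B,C}:
  {C}: scan cost=100, card=100
  {B}: scan cost=60, card=60
  {A}: scan cost=120, card=120
  {BC}: card=1200; try (B,hash)→920, (C,merge)→1280, (B,merge)→1320, (C,hash)→1520, (B,nl_idx)→1900, (C,nl)→6060 …(+1); best=920 via (B,hash)
  {AB}: card=360; try (B,hash)→960, (B,nl_idx)→1200, (A,merge)→1440, (B,merge)→1500, (A,hash)→1800, (A,nl)→7260 …(+1); best=960 via (B,hash)
  {ABC}: card=7200; try (C,hash)→2720, (A,hash)→3800, (C,merge)→5360, (A,merge)→16280, (C,nl)→36960, (A,nl)→144920; best=2720 via (C,hash)

2720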